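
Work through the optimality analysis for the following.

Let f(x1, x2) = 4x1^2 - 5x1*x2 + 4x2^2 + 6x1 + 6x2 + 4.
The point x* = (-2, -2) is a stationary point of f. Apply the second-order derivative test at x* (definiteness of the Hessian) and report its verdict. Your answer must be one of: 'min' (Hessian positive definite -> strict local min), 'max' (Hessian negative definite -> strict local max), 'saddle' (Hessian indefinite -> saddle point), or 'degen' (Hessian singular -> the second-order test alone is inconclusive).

Compute the Hessian H = grad^2 f:
  H = [[8, -5], [-5, 8]]
Verify stationarity: grad f(x*) = H x* + g = (0, 0).
Eigenvalues of H: 3, 13.
Both eigenvalues > 0, so H is positive definite -> x* is a strict local min.

min


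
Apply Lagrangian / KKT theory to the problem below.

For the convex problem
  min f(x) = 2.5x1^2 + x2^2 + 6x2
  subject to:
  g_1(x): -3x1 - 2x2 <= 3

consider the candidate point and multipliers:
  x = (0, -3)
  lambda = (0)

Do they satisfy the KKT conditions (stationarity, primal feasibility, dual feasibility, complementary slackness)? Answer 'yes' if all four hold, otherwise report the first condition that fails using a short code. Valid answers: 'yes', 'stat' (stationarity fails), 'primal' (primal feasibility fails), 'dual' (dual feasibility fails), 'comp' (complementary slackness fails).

Gradient of f: grad f(x) = Q x + c = (0, 0)
Constraint values g_i(x) = a_i^T x - b_i:
  g_1((0, -3)) = 3
Stationarity residual: grad f(x) + sum_i lambda_i a_i = (0, 0)
  -> stationarity OK
Primal feasibility (all g_i <= 0): FAILS
Dual feasibility (all lambda_i >= 0): OK
Complementary slackness (lambda_i * g_i(x) = 0 for all i): OK

Verdict: the first failing condition is primal_feasibility -> primal.

primal


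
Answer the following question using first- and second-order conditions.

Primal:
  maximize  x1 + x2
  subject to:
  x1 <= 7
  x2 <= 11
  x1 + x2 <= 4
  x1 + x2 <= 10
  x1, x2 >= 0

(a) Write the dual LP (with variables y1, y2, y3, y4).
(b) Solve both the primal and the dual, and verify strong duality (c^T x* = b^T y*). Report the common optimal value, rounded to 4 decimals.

The standard primal-dual pair for 'max c^T x s.t. A x <= b, x >= 0' is:
  Dual:  min b^T y  s.t.  A^T y >= c,  y >= 0.

So the dual LP is:
  minimize  7y1 + 11y2 + 4y3 + 10y4
  subject to:
    y1 + y3 + y4 >= 1
    y2 + y3 + y4 >= 1
    y1, y2, y3, y4 >= 0

Solving the primal: x* = (4, 0).
  primal value c^T x* = 4.
Solving the dual: y* = (0, 0, 1, 0).
  dual value b^T y* = 4.
Strong duality: c^T x* = b^T y*. Confirmed.

4


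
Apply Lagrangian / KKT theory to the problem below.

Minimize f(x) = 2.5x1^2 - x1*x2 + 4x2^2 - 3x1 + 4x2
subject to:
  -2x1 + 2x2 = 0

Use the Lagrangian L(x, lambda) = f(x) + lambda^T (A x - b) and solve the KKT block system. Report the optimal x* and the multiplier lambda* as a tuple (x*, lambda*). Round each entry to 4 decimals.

Form the Lagrangian:
  L(x, lambda) = (1/2) x^T Q x + c^T x + lambda^T (A x - b)
Stationarity (grad_x L = 0): Q x + c + A^T lambda = 0.
Primal feasibility: A x = b.

This gives the KKT block system:
  [ Q   A^T ] [ x     ]   [-c ]
  [ A    0  ] [ lambda ] = [ b ]

Solving the linear system:
  x*      = (-0.0909, -0.0909)
  lambda* = (-1.6818)
  f(x*)   = -0.0455

x* = (-0.0909, -0.0909), lambda* = (-1.6818)


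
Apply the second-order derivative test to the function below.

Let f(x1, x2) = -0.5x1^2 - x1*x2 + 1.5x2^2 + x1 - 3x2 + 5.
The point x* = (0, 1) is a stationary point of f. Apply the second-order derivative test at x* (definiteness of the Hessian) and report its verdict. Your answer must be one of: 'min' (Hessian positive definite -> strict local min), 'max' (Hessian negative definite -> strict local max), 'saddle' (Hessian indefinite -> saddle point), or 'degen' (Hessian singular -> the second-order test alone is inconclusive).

Compute the Hessian H = grad^2 f:
  H = [[-1, -1], [-1, 3]]
Verify stationarity: grad f(x*) = H x* + g = (0, 0).
Eigenvalues of H: -1.2361, 3.2361.
Eigenvalues have mixed signs, so H is indefinite -> x* is a saddle point.

saddle


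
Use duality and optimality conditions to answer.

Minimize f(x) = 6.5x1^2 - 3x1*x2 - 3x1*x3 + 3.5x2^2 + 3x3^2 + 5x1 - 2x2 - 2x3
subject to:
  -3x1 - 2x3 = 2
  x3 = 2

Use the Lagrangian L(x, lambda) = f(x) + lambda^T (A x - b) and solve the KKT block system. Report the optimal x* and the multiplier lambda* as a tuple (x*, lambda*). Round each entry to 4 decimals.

Form the Lagrangian:
  L(x, lambda) = (1/2) x^T Q x + c^T x + lambda^T (A x - b)
Stationarity (grad_x L = 0): Q x + c + A^T lambda = 0.
Primal feasibility: A x = b.

This gives the KKT block system:
  [ Q   A^T ] [ x     ]   [-c ]
  [ A    0  ] [ lambda ] = [ b ]

Solving the linear system:
  x*      = (-2, -0.5714, 2)
  lambda* = (-8.4286, -32.8571)
  f(x*)   = 34.8571

x* = (-2, -0.5714, 2), lambda* = (-8.4286, -32.8571)


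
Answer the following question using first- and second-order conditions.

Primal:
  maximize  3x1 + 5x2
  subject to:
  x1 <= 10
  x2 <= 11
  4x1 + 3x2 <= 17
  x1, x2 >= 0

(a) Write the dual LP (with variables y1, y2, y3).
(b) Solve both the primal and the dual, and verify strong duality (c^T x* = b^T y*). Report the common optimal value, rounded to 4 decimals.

The standard primal-dual pair for 'max c^T x s.t. A x <= b, x >= 0' is:
  Dual:  min b^T y  s.t.  A^T y >= c,  y >= 0.

So the dual LP is:
  minimize  10y1 + 11y2 + 17y3
  subject to:
    y1 + 4y3 >= 3
    y2 + 3y3 >= 5
    y1, y2, y3 >= 0

Solving the primal: x* = (0, 5.6667).
  primal value c^T x* = 28.3333.
Solving the dual: y* = (0, 0, 1.6667).
  dual value b^T y* = 28.3333.
Strong duality: c^T x* = b^T y*. Confirmed.

28.3333


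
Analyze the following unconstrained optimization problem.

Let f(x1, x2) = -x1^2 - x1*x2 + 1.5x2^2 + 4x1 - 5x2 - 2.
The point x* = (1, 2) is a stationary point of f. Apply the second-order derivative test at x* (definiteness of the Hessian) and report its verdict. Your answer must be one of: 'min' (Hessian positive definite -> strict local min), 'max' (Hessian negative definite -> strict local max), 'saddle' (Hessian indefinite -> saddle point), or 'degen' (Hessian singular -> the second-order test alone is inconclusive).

Compute the Hessian H = grad^2 f:
  H = [[-2, -1], [-1, 3]]
Verify stationarity: grad f(x*) = H x* + g = (0, 0).
Eigenvalues of H: -2.1926, 3.1926.
Eigenvalues have mixed signs, so H is indefinite -> x* is a saddle point.

saddle


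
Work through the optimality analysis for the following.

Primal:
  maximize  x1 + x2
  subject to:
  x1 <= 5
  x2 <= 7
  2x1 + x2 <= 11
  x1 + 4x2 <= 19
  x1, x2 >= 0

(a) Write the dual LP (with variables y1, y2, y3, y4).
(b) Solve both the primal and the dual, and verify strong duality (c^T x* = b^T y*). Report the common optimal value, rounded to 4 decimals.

The standard primal-dual pair for 'max c^T x s.t. A x <= b, x >= 0' is:
  Dual:  min b^T y  s.t.  A^T y >= c,  y >= 0.

So the dual LP is:
  minimize  5y1 + 7y2 + 11y3 + 19y4
  subject to:
    y1 + 2y3 + y4 >= 1
    y2 + y3 + 4y4 >= 1
    y1, y2, y3, y4 >= 0

Solving the primal: x* = (3.5714, 3.8571).
  primal value c^T x* = 7.4286.
Solving the dual: y* = (0, 0, 0.4286, 0.1429).
  dual value b^T y* = 7.4286.
Strong duality: c^T x* = b^T y*. Confirmed.

7.4286


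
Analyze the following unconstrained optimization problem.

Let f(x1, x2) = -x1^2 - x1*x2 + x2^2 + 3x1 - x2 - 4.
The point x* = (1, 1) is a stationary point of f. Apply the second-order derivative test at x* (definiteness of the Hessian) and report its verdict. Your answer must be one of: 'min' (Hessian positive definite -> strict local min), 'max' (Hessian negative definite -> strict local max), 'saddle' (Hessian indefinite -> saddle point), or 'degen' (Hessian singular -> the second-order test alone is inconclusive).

Compute the Hessian H = grad^2 f:
  H = [[-2, -1], [-1, 2]]
Verify stationarity: grad f(x*) = H x* + g = (0, 0).
Eigenvalues of H: -2.2361, 2.2361.
Eigenvalues have mixed signs, so H is indefinite -> x* is a saddle point.

saddle


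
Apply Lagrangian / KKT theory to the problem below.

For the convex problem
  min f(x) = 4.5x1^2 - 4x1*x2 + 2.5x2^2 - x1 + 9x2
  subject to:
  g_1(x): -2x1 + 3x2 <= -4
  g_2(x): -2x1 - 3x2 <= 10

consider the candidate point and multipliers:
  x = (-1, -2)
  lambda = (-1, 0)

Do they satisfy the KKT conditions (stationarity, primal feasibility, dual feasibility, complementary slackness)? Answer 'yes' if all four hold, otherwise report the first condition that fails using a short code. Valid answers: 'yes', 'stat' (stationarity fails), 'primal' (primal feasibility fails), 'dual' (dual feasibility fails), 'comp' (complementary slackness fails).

Gradient of f: grad f(x) = Q x + c = (-2, 3)
Constraint values g_i(x) = a_i^T x - b_i:
  g_1((-1, -2)) = 0
  g_2((-1, -2)) = -2
Stationarity residual: grad f(x) + sum_i lambda_i a_i = (0, 0)
  -> stationarity OK
Primal feasibility (all g_i <= 0): OK
Dual feasibility (all lambda_i >= 0): FAILS
Complementary slackness (lambda_i * g_i(x) = 0 for all i): OK

Verdict: the first failing condition is dual_feasibility -> dual.

dual


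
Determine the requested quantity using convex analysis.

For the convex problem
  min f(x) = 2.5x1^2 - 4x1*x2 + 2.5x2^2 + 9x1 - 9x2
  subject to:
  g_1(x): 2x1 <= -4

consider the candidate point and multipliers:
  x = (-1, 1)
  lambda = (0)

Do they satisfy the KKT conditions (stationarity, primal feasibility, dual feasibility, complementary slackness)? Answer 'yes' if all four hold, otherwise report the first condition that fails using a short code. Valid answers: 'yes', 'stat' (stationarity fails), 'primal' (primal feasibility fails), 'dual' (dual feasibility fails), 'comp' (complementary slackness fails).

Gradient of f: grad f(x) = Q x + c = (0, 0)
Constraint values g_i(x) = a_i^T x - b_i:
  g_1((-1, 1)) = 2
Stationarity residual: grad f(x) + sum_i lambda_i a_i = (0, 0)
  -> stationarity OK
Primal feasibility (all g_i <= 0): FAILS
Dual feasibility (all lambda_i >= 0): OK
Complementary slackness (lambda_i * g_i(x) = 0 for all i): OK

Verdict: the first failing condition is primal_feasibility -> primal.

primal


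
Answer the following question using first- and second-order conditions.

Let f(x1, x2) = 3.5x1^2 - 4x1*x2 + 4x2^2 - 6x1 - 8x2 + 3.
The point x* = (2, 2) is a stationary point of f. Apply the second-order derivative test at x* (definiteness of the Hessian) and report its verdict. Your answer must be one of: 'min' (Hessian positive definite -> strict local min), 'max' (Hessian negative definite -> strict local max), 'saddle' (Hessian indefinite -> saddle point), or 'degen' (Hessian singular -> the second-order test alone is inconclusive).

Compute the Hessian H = grad^2 f:
  H = [[7, -4], [-4, 8]]
Verify stationarity: grad f(x*) = H x* + g = (0, 0).
Eigenvalues of H: 3.4689, 11.5311.
Both eigenvalues > 0, so H is positive definite -> x* is a strict local min.

min


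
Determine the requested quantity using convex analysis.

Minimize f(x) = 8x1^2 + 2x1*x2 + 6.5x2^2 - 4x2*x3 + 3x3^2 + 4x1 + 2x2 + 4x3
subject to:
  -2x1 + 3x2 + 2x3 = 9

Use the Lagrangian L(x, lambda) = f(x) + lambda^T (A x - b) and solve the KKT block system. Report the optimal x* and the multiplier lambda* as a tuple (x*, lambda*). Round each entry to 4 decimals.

Form the Lagrangian:
  L(x, lambda) = (1/2) x^T Q x + c^T x + lambda^T (A x - b)
Stationarity (grad_x L = 0): Q x + c + A^T lambda = 0.
Primal feasibility: A x = b.

This gives the KKT block system:
  [ Q   A^T ] [ x     ]   [-c ]
  [ A    0  ] [ lambda ] = [ b ]

Solving the linear system:
  x*      = (-0.9091, 1.3636, 1.5455)
  lambda* = (-3.9091)
  f(x*)   = 20.2273

x* = (-0.9091, 1.3636, 1.5455), lambda* = (-3.9091)


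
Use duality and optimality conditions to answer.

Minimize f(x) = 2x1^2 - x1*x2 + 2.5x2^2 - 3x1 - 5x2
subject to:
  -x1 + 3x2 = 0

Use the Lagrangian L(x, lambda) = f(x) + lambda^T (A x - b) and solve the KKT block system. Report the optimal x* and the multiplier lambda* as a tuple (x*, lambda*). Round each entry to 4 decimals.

Form the Lagrangian:
  L(x, lambda) = (1/2) x^T Q x + c^T x + lambda^T (A x - b)
Stationarity (grad_x L = 0): Q x + c + A^T lambda = 0.
Primal feasibility: A x = b.

This gives the KKT block system:
  [ Q   A^T ] [ x     ]   [-c ]
  [ A    0  ] [ lambda ] = [ b ]

Solving the linear system:
  x*      = (1.2, 0.4)
  lambda* = (1.4)
  f(x*)   = -2.8

x* = (1.2, 0.4), lambda* = (1.4)


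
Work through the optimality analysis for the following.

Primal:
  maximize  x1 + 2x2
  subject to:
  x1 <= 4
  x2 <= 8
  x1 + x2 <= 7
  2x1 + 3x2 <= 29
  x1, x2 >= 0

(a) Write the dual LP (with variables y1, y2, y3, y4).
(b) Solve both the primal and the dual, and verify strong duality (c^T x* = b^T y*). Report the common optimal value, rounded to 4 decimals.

The standard primal-dual pair for 'max c^T x s.t. A x <= b, x >= 0' is:
  Dual:  min b^T y  s.t.  A^T y >= c,  y >= 0.

So the dual LP is:
  minimize  4y1 + 8y2 + 7y3 + 29y4
  subject to:
    y1 + y3 + 2y4 >= 1
    y2 + y3 + 3y4 >= 2
    y1, y2, y3, y4 >= 0

Solving the primal: x* = (0, 7).
  primal value c^T x* = 14.
Solving the dual: y* = (0, 0, 2, 0).
  dual value b^T y* = 14.
Strong duality: c^T x* = b^T y*. Confirmed.

14


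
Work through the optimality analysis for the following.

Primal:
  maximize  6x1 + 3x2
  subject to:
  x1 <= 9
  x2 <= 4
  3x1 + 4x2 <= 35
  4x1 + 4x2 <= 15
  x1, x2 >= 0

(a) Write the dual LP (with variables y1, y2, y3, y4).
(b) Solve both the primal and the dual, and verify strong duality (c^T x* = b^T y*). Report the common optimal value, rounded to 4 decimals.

The standard primal-dual pair for 'max c^T x s.t. A x <= b, x >= 0' is:
  Dual:  min b^T y  s.t.  A^T y >= c,  y >= 0.

So the dual LP is:
  minimize  9y1 + 4y2 + 35y3 + 15y4
  subject to:
    y1 + 3y3 + 4y4 >= 6
    y2 + 4y3 + 4y4 >= 3
    y1, y2, y3, y4 >= 0

Solving the primal: x* = (3.75, 0).
  primal value c^T x* = 22.5.
Solving the dual: y* = (0, 0, 0, 1.5).
  dual value b^T y* = 22.5.
Strong duality: c^T x* = b^T y*. Confirmed.

22.5


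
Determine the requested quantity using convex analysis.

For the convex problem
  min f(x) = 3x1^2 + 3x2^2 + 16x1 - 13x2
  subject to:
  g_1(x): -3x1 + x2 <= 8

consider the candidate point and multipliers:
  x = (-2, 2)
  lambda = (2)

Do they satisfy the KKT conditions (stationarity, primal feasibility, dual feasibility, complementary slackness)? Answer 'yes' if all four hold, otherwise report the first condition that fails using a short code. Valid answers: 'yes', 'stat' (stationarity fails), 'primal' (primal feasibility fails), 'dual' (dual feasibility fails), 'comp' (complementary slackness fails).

Gradient of f: grad f(x) = Q x + c = (4, -1)
Constraint values g_i(x) = a_i^T x - b_i:
  g_1((-2, 2)) = 0
Stationarity residual: grad f(x) + sum_i lambda_i a_i = (-2, 1)
  -> stationarity FAILS
Primal feasibility (all g_i <= 0): OK
Dual feasibility (all lambda_i >= 0): OK
Complementary slackness (lambda_i * g_i(x) = 0 for all i): OK

Verdict: the first failing condition is stationarity -> stat.

stat


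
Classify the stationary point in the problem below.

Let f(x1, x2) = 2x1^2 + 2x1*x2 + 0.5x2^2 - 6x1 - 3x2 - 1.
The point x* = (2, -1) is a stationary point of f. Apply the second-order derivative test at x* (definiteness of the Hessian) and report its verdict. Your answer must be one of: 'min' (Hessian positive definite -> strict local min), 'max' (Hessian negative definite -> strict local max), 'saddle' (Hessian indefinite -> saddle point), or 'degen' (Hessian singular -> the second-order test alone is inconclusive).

Compute the Hessian H = grad^2 f:
  H = [[4, 2], [2, 1]]
Verify stationarity: grad f(x*) = H x* + g = (0, 0).
Eigenvalues of H: 0, 5.
H has a zero eigenvalue (singular; positive semidefinite but not definite), so H is neither positive definite, negative definite, nor indefinite. The second-order test alone is inconclusive -> degen.
(Indeed, f is constant along the null direction of H through x*, so x* is not a strict local extremum.)

degen


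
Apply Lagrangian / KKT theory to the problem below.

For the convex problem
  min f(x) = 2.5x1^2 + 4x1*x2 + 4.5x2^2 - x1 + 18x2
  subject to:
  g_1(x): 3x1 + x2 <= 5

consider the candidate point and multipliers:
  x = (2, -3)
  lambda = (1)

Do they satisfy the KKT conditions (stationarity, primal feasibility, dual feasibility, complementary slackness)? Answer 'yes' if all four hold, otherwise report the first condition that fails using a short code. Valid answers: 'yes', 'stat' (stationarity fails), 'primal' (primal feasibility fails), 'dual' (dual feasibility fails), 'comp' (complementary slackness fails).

Gradient of f: grad f(x) = Q x + c = (-3, -1)
Constraint values g_i(x) = a_i^T x - b_i:
  g_1((2, -3)) = -2
Stationarity residual: grad f(x) + sum_i lambda_i a_i = (0, 0)
  -> stationarity OK
Primal feasibility (all g_i <= 0): OK
Dual feasibility (all lambda_i >= 0): OK
Complementary slackness (lambda_i * g_i(x) = 0 for all i): FAILS

Verdict: the first failing condition is complementary_slackness -> comp.

comp


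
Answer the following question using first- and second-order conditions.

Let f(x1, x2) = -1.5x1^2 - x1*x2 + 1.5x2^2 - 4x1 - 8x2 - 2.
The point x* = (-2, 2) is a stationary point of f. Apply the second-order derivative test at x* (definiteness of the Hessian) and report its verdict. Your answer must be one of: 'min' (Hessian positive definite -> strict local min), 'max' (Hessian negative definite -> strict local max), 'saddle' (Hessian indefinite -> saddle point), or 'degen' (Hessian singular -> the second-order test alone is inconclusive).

Compute the Hessian H = grad^2 f:
  H = [[-3, -1], [-1, 3]]
Verify stationarity: grad f(x*) = H x* + g = (0, 0).
Eigenvalues of H: -3.1623, 3.1623.
Eigenvalues have mixed signs, so H is indefinite -> x* is a saddle point.

saddle


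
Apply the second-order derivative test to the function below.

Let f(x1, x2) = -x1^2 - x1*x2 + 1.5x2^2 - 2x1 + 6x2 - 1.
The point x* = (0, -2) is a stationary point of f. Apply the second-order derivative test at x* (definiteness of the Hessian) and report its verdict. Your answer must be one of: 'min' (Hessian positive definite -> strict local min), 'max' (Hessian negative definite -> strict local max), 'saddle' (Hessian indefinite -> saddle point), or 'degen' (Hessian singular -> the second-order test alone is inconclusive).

Compute the Hessian H = grad^2 f:
  H = [[-2, -1], [-1, 3]]
Verify stationarity: grad f(x*) = H x* + g = (0, 0).
Eigenvalues of H: -2.1926, 3.1926.
Eigenvalues have mixed signs, so H is indefinite -> x* is a saddle point.

saddle


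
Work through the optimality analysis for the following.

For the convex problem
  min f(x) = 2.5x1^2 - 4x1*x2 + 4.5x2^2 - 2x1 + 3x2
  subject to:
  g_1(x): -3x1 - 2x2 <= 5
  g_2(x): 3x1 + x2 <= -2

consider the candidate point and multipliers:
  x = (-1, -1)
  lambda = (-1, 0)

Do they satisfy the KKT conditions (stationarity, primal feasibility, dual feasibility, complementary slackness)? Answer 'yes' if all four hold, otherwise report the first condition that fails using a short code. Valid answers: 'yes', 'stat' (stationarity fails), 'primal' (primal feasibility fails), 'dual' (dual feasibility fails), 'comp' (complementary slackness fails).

Gradient of f: grad f(x) = Q x + c = (-3, -2)
Constraint values g_i(x) = a_i^T x - b_i:
  g_1((-1, -1)) = 0
  g_2((-1, -1)) = -2
Stationarity residual: grad f(x) + sum_i lambda_i a_i = (0, 0)
  -> stationarity OK
Primal feasibility (all g_i <= 0): OK
Dual feasibility (all lambda_i >= 0): FAILS
Complementary slackness (lambda_i * g_i(x) = 0 for all i): OK

Verdict: the first failing condition is dual_feasibility -> dual.

dual


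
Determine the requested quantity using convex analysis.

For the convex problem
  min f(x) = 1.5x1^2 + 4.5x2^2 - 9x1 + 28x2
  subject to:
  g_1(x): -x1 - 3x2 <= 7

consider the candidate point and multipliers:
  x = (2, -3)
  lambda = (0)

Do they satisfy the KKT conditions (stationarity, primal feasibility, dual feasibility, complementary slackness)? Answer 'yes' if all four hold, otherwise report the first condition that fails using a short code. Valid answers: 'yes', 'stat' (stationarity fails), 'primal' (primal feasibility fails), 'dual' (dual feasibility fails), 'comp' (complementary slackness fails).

Gradient of f: grad f(x) = Q x + c = (-3, 1)
Constraint values g_i(x) = a_i^T x - b_i:
  g_1((2, -3)) = 0
Stationarity residual: grad f(x) + sum_i lambda_i a_i = (-3, 1)
  -> stationarity FAILS
Primal feasibility (all g_i <= 0): OK
Dual feasibility (all lambda_i >= 0): OK
Complementary slackness (lambda_i * g_i(x) = 0 for all i): OK

Verdict: the first failing condition is stationarity -> stat.

stat


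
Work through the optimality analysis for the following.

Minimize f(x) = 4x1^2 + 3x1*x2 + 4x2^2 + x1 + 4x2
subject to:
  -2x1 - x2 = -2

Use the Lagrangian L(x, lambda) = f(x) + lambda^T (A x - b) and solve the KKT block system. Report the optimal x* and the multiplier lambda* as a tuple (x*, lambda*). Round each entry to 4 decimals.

Form the Lagrangian:
  L(x, lambda) = (1/2) x^T Q x + c^T x + lambda^T (A x - b)
Stationarity (grad_x L = 0): Q x + c + A^T lambda = 0.
Primal feasibility: A x = b.

This gives the KKT block system:
  [ Q   A^T ] [ x     ]   [-c ]
  [ A    0  ] [ lambda ] = [ b ]

Solving the linear system:
  x*      = (1.1786, -0.3571)
  lambda* = (4.6786)
  f(x*)   = 4.5536

x* = (1.1786, -0.3571), lambda* = (4.6786)


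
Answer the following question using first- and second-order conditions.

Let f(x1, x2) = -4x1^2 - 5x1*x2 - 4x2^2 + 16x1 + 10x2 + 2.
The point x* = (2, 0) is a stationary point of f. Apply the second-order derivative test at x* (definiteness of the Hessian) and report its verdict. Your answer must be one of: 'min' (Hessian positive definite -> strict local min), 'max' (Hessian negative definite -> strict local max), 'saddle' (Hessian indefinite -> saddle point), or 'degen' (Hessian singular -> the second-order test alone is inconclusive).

Compute the Hessian H = grad^2 f:
  H = [[-8, -5], [-5, -8]]
Verify stationarity: grad f(x*) = H x* + g = (0, 0).
Eigenvalues of H: -13, -3.
Both eigenvalues < 0, so H is negative definite -> x* is a strict local max.

max


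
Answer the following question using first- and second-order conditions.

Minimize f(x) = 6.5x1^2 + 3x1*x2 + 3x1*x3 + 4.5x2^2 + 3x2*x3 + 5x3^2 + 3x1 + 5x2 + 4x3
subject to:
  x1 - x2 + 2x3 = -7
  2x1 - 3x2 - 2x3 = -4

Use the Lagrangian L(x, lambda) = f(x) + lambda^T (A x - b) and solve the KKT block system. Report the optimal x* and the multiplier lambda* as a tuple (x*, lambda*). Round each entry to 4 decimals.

Form the Lagrangian:
  L(x, lambda) = (1/2) x^T Q x + c^T x + lambda^T (A x - b)
Stationarity (grad_x L = 0): Q x + c + A^T lambda = 0.
Primal feasibility: A x = b.

This gives the KKT block system:
  [ Q   A^T ] [ x     ]   [-c ]
  [ A    0  ] [ lambda ] = [ b ]

Solving the linear system:
  x*      = (-1.0993, 1.9255, -1.9876)
  lambda* = (8.2912, 1.5927)
  f(x*)   = 31.3945

x* = (-1.0993, 1.9255, -1.9876), lambda* = (8.2912, 1.5927)


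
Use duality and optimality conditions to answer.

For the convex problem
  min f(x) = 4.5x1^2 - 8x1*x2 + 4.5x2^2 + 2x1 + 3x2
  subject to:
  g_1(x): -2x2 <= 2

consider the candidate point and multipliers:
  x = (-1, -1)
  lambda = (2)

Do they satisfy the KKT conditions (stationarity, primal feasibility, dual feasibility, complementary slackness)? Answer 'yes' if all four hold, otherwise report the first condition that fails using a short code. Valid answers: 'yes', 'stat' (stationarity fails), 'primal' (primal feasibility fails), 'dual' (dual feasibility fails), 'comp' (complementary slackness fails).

Gradient of f: grad f(x) = Q x + c = (1, 2)
Constraint values g_i(x) = a_i^T x - b_i:
  g_1((-1, -1)) = 0
Stationarity residual: grad f(x) + sum_i lambda_i a_i = (1, -2)
  -> stationarity FAILS
Primal feasibility (all g_i <= 0): OK
Dual feasibility (all lambda_i >= 0): OK
Complementary slackness (lambda_i * g_i(x) = 0 for all i): OK

Verdict: the first failing condition is stationarity -> stat.

stat


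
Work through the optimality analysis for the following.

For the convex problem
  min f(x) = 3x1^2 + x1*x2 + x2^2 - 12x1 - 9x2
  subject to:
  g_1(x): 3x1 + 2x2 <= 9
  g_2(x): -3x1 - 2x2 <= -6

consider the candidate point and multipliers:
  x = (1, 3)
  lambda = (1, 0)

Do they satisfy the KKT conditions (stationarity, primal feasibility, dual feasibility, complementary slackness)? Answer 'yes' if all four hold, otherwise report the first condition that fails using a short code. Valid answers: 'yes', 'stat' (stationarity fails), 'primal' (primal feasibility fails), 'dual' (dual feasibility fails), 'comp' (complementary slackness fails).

Gradient of f: grad f(x) = Q x + c = (-3, -2)
Constraint values g_i(x) = a_i^T x - b_i:
  g_1((1, 3)) = 0
  g_2((1, 3)) = -3
Stationarity residual: grad f(x) + sum_i lambda_i a_i = (0, 0)
  -> stationarity OK
Primal feasibility (all g_i <= 0): OK
Dual feasibility (all lambda_i >= 0): OK
Complementary slackness (lambda_i * g_i(x) = 0 for all i): OK

Verdict: yes, KKT holds.

yes


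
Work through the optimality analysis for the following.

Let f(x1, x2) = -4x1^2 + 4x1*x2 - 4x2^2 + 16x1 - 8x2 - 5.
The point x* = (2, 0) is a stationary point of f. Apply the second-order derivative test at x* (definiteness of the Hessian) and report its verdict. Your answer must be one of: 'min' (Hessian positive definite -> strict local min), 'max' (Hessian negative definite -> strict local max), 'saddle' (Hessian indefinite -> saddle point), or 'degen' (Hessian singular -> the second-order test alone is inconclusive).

Compute the Hessian H = grad^2 f:
  H = [[-8, 4], [4, -8]]
Verify stationarity: grad f(x*) = H x* + g = (0, 0).
Eigenvalues of H: -12, -4.
Both eigenvalues < 0, so H is negative definite -> x* is a strict local max.

max


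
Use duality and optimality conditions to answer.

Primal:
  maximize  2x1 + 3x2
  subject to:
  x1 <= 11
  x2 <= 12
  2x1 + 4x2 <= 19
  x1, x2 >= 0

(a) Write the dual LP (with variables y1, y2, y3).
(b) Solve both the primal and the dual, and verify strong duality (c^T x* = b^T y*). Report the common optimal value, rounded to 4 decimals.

The standard primal-dual pair for 'max c^T x s.t. A x <= b, x >= 0' is:
  Dual:  min b^T y  s.t.  A^T y >= c,  y >= 0.

So the dual LP is:
  minimize  11y1 + 12y2 + 19y3
  subject to:
    y1 + 2y3 >= 2
    y2 + 4y3 >= 3
    y1, y2, y3 >= 0

Solving the primal: x* = (9.5, 0).
  primal value c^T x* = 19.
Solving the dual: y* = (0, 0, 1).
  dual value b^T y* = 19.
Strong duality: c^T x* = b^T y*. Confirmed.

19


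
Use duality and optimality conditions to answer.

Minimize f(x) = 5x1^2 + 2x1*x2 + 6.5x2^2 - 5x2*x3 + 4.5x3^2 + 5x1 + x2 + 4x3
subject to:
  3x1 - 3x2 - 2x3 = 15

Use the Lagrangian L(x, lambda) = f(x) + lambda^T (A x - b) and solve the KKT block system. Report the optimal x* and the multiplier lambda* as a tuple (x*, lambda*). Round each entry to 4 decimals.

Form the Lagrangian:
  L(x, lambda) = (1/2) x^T Q x + c^T x + lambda^T (A x - b)
Stationarity (grad_x L = 0): Q x + c + A^T lambda = 0.
Primal feasibility: A x = b.

This gives the KKT block system:
  [ Q   A^T ] [ x     ]   [-c ]
  [ A    0  ] [ lambda ] = [ b ]

Solving the linear system:
  x*      = (1.1431, -2.162, -2.5424)
  lambda* = (-4.0358)
  f(x*)   = 26.9605

x* = (1.1431, -2.162, -2.5424), lambda* = (-4.0358)


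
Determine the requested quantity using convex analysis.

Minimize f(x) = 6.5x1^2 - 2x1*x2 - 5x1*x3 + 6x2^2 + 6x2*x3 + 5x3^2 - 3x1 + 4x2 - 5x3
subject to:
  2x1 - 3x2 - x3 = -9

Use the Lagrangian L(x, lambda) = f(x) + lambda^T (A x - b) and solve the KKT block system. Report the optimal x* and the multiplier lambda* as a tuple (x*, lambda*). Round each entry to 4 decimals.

Form the Lagrangian:
  L(x, lambda) = (1/2) x^T Q x + c^T x + lambda^T (A x - b)
Stationarity (grad_x L = 0): Q x + c + A^T lambda = 0.
Primal feasibility: A x = b.

This gives the KKT block system:
  [ Q   A^T ] [ x     ]   [-c ]
  [ A    0  ] [ lambda ] = [ b ]

Solving the linear system:
  x*      = (-1.2141, 2.341, -0.4512)
  lambda* = (10.6044)
  f(x*)   = 55.351

x* = (-1.2141, 2.341, -0.4512), lambda* = (10.6044)


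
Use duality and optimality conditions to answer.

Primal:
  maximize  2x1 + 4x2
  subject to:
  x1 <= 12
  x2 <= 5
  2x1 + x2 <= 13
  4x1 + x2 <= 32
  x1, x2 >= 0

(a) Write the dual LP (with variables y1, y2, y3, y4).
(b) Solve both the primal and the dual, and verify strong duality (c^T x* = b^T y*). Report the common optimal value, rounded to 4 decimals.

The standard primal-dual pair for 'max c^T x s.t. A x <= b, x >= 0' is:
  Dual:  min b^T y  s.t.  A^T y >= c,  y >= 0.

So the dual LP is:
  minimize  12y1 + 5y2 + 13y3 + 32y4
  subject to:
    y1 + 2y3 + 4y4 >= 2
    y2 + y3 + y4 >= 4
    y1, y2, y3, y4 >= 0

Solving the primal: x* = (4, 5).
  primal value c^T x* = 28.
Solving the dual: y* = (0, 3, 1, 0).
  dual value b^T y* = 28.
Strong duality: c^T x* = b^T y*. Confirmed.

28


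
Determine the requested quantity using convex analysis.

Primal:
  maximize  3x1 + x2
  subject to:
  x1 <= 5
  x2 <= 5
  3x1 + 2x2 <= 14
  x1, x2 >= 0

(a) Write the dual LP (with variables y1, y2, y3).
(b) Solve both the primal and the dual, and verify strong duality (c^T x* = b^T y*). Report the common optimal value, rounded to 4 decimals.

The standard primal-dual pair for 'max c^T x s.t. A x <= b, x >= 0' is:
  Dual:  min b^T y  s.t.  A^T y >= c,  y >= 0.

So the dual LP is:
  minimize  5y1 + 5y2 + 14y3
  subject to:
    y1 + 3y3 >= 3
    y2 + 2y3 >= 1
    y1, y2, y3 >= 0

Solving the primal: x* = (4.6667, 0).
  primal value c^T x* = 14.
Solving the dual: y* = (0, 0, 1).
  dual value b^T y* = 14.
Strong duality: c^T x* = b^T y*. Confirmed.

14


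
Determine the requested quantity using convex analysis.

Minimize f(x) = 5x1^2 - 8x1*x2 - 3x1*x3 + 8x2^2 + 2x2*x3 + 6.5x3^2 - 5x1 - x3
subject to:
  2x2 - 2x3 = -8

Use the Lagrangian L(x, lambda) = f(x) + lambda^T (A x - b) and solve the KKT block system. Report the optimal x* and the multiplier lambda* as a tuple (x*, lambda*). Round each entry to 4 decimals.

Form the Lagrangian:
  L(x, lambda) = (1/2) x^T Q x + c^T x + lambda^T (A x - b)
Stationarity (grad_x L = 0): Q x + c + A^T lambda = 0.
Primal feasibility: A x = b.

This gives the KKT block system:
  [ Q   A^T ] [ x     ]   [-c ]
  [ A    0  ] [ lambda ] = [ b ]

Solving the linear system:
  x*      = (-0.4211, -1.9282, 2.0718)
  lambda* = (11.6699)
  f(x*)   = 46.6962

x* = (-0.4211, -1.9282, 2.0718), lambda* = (11.6699)


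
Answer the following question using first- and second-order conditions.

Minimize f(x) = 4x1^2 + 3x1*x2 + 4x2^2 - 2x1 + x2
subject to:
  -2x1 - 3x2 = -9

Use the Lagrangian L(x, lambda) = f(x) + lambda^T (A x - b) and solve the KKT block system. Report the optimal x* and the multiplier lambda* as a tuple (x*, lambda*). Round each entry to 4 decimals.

Form the Lagrangian:
  L(x, lambda) = (1/2) x^T Q x + c^T x + lambda^T (A x - b)
Stationarity (grad_x L = 0): Q x + c + A^T lambda = 0.
Primal feasibility: A x = b.

This gives the KKT block system:
  [ Q   A^T ] [ x     ]   [-c ]
  [ A    0  ] [ lambda ] = [ b ]

Solving the linear system:
  x*      = (1.2794, 2.1471)
  lambda* = (7.3382)
  f(x*)   = 32.8162

x* = (1.2794, 2.1471), lambda* = (7.3382)


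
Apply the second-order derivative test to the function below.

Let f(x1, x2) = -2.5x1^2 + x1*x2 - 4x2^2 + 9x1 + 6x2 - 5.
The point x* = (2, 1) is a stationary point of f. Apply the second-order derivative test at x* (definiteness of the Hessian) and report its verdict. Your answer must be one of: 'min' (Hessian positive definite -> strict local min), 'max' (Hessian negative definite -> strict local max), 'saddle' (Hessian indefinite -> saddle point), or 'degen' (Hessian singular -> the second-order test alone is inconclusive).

Compute the Hessian H = grad^2 f:
  H = [[-5, 1], [1, -8]]
Verify stationarity: grad f(x*) = H x* + g = (0, 0).
Eigenvalues of H: -8.3028, -4.6972.
Both eigenvalues < 0, so H is negative definite -> x* is a strict local max.

max


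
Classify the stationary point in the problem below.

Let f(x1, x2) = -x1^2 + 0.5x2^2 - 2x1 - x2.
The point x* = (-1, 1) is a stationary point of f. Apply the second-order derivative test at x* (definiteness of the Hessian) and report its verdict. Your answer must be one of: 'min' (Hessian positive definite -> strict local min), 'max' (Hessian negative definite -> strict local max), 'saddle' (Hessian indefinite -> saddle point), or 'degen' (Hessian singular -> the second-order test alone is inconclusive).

Compute the Hessian H = grad^2 f:
  H = [[-2, 0], [0, 1]]
Verify stationarity: grad f(x*) = H x* + g = (0, 0).
Eigenvalues of H: -2, 1.
Eigenvalues have mixed signs, so H is indefinite -> x* is a saddle point.

saddle


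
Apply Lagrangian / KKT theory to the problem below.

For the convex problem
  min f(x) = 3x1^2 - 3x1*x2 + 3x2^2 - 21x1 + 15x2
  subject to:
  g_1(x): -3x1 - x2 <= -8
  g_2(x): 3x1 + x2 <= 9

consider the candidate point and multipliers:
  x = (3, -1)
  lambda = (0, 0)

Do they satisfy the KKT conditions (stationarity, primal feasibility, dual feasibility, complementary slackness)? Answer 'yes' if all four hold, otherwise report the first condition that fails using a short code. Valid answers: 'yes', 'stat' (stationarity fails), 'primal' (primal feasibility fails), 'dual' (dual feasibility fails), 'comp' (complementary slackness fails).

Gradient of f: grad f(x) = Q x + c = (0, 0)
Constraint values g_i(x) = a_i^T x - b_i:
  g_1((3, -1)) = 0
  g_2((3, -1)) = -1
Stationarity residual: grad f(x) + sum_i lambda_i a_i = (0, 0)
  -> stationarity OK
Primal feasibility (all g_i <= 0): OK
Dual feasibility (all lambda_i >= 0): OK
Complementary slackness (lambda_i * g_i(x) = 0 for all i): OK

Verdict: yes, KKT holds.

yes


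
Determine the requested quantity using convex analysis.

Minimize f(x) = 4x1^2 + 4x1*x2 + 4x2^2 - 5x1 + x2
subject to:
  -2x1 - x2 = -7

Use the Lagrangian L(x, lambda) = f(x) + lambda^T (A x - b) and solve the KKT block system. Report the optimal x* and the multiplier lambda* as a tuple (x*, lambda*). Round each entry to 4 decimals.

Form the Lagrangian:
  L(x, lambda) = (1/2) x^T Q x + c^T x + lambda^T (A x - b)
Stationarity (grad_x L = 0): Q x + c + A^T lambda = 0.
Primal feasibility: A x = b.

This gives the KKT block system:
  [ Q   A^T ] [ x     ]   [-c ]
  [ A    0  ] [ lambda ] = [ b ]

Solving the linear system:
  x*      = (3.7917, -0.5833)
  lambda* = (11.5)
  f(x*)   = 30.4792

x* = (3.7917, -0.5833), lambda* = (11.5)


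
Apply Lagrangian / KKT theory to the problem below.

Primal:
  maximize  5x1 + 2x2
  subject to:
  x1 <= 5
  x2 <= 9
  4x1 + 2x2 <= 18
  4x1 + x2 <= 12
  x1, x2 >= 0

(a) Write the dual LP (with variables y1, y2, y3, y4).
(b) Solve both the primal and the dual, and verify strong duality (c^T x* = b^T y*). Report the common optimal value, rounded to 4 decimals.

The standard primal-dual pair for 'max c^T x s.t. A x <= b, x >= 0' is:
  Dual:  min b^T y  s.t.  A^T y >= c,  y >= 0.

So the dual LP is:
  minimize  5y1 + 9y2 + 18y3 + 12y4
  subject to:
    y1 + 4y3 + 4y4 >= 5
    y2 + 2y3 + y4 >= 2
    y1, y2, y3, y4 >= 0

Solving the primal: x* = (1.5, 6).
  primal value c^T x* = 19.5.
Solving the dual: y* = (0, 0, 0.75, 0.5).
  dual value b^T y* = 19.5.
Strong duality: c^T x* = b^T y*. Confirmed.

19.5


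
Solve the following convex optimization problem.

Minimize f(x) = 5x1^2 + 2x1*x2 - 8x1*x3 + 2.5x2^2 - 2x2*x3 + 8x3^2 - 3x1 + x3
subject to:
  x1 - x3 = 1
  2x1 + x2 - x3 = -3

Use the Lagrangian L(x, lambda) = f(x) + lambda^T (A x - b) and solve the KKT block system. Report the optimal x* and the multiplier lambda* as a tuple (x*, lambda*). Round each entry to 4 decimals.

Form the Lagrangian:
  L(x, lambda) = (1/2) x^T Q x + c^T x + lambda^T (A x - b)
Stationarity (grad_x L = 0): Q x + c + A^T lambda = 0.
Primal feasibility: A x = b.

This gives the KKT block system:
  [ Q   A^T ] [ x     ]   [-c ]
  [ A    0  ] [ lambda ] = [ b ]

Solving the linear system:
  x*      = (-0.5333, -3.4667, -1.5333)
  lambda* = (-27.6667, 15.3333)
  f(x*)   = 36.8667

x* = (-0.5333, -3.4667, -1.5333), lambda* = (-27.6667, 15.3333)


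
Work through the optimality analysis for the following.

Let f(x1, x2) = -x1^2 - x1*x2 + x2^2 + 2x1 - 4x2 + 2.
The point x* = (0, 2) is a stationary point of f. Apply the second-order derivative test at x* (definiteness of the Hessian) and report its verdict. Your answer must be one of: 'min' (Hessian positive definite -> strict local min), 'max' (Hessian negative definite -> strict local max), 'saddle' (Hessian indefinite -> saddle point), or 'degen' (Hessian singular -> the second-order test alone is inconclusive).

Compute the Hessian H = grad^2 f:
  H = [[-2, -1], [-1, 2]]
Verify stationarity: grad f(x*) = H x* + g = (0, 0).
Eigenvalues of H: -2.2361, 2.2361.
Eigenvalues have mixed signs, so H is indefinite -> x* is a saddle point.

saddle


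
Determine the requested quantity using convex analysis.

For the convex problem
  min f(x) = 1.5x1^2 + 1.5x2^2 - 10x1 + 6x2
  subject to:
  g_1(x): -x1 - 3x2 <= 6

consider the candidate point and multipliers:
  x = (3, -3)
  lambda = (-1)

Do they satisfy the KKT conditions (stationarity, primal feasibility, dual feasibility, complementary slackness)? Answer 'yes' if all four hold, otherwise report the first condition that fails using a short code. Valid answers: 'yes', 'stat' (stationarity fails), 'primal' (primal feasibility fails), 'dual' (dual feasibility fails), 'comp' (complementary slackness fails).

Gradient of f: grad f(x) = Q x + c = (-1, -3)
Constraint values g_i(x) = a_i^T x - b_i:
  g_1((3, -3)) = 0
Stationarity residual: grad f(x) + sum_i lambda_i a_i = (0, 0)
  -> stationarity OK
Primal feasibility (all g_i <= 0): OK
Dual feasibility (all lambda_i >= 0): FAILS
Complementary slackness (lambda_i * g_i(x) = 0 for all i): OK

Verdict: the first failing condition is dual_feasibility -> dual.

dual


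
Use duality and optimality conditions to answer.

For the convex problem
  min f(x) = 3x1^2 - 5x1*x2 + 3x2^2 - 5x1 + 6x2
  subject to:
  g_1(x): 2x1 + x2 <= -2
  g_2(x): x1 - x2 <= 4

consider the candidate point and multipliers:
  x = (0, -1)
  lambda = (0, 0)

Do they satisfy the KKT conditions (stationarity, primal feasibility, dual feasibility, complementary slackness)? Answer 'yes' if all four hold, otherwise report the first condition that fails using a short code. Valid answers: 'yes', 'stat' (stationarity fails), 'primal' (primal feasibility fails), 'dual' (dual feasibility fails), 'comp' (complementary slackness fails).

Gradient of f: grad f(x) = Q x + c = (0, 0)
Constraint values g_i(x) = a_i^T x - b_i:
  g_1((0, -1)) = 1
  g_2((0, -1)) = -3
Stationarity residual: grad f(x) + sum_i lambda_i a_i = (0, 0)
  -> stationarity OK
Primal feasibility (all g_i <= 0): FAILS
Dual feasibility (all lambda_i >= 0): OK
Complementary slackness (lambda_i * g_i(x) = 0 for all i): OK

Verdict: the first failing condition is primal_feasibility -> primal.

primal


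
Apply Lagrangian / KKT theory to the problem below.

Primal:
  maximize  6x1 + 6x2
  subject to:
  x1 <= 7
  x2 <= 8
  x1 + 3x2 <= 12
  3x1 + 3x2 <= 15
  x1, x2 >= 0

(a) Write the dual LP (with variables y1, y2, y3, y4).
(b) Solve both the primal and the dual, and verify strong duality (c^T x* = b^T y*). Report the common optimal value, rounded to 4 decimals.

The standard primal-dual pair for 'max c^T x s.t. A x <= b, x >= 0' is:
  Dual:  min b^T y  s.t.  A^T y >= c,  y >= 0.

So the dual LP is:
  minimize  7y1 + 8y2 + 12y3 + 15y4
  subject to:
    y1 + y3 + 3y4 >= 6
    y2 + 3y3 + 3y4 >= 6
    y1, y2, y3, y4 >= 0

Solving the primal: x* = (5, 0).
  primal value c^T x* = 30.
Solving the dual: y* = (0, 0, 0, 2).
  dual value b^T y* = 30.
Strong duality: c^T x* = b^T y*. Confirmed.

30


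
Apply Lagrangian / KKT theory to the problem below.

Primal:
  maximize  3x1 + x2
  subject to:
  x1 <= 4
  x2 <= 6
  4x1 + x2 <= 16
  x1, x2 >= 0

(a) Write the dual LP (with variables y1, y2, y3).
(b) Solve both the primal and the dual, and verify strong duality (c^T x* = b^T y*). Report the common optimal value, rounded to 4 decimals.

The standard primal-dual pair for 'max c^T x s.t. A x <= b, x >= 0' is:
  Dual:  min b^T y  s.t.  A^T y >= c,  y >= 0.

So the dual LP is:
  minimize  4y1 + 6y2 + 16y3
  subject to:
    y1 + 4y3 >= 3
    y2 + y3 >= 1
    y1, y2, y3 >= 0

Solving the primal: x* = (2.5, 6).
  primal value c^T x* = 13.5.
Solving the dual: y* = (0, 0.25, 0.75).
  dual value b^T y* = 13.5.
Strong duality: c^T x* = b^T y*. Confirmed.

13.5
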